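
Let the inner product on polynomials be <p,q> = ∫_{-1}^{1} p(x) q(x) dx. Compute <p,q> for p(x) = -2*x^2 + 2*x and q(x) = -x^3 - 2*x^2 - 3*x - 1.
<p,q> = -28/15

Expand the product: p(x)·q(x) = 2*x^5 + 2*x^4 + 2*x^3 - 4*x^2 - 2*x.
∫_{-1}^{1} of each monomial x^k gives [2/(k+1) if k even, 0 if k odd]. Integrating term-by-term (or equivalently evaluating the antiderivative F(x) = x^6/3 + 2*x^5/5 + x^4/2 - 4*x^3/3 - x^2 at the endpoints):
  F(1) − F(−1) = -11/10 − (23/30) = -28/15.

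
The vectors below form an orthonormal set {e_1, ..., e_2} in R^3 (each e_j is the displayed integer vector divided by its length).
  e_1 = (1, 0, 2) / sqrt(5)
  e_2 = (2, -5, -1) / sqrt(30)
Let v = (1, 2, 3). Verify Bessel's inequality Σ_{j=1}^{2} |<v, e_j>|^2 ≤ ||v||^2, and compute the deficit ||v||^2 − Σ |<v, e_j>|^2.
Σ |<v, e_j>|^2 = 83/6; ||v||^2 = 14; deficit = 1/6

Write each e_j = u_j / sqrt(<u_j, u_j>) where u_j is the displayed integer vector. Then <v, e_j> = <v, u_j> / sqrt(<u_j, u_j>), so |<v, e_j>|^2 = <v, u_j>^2 / <u_j, u_j>.
Coefficients: <v, e_1> = 7/sqrt(5), <v, e_2> = -11/sqrt(30).
Square and sum: Σ |<v, e_j>|^2 = 83/6.
Compute ||v||^2 = v·v = 14.
Deficit = 14 − 83/6 = 1/6 ≥ 0, confirming Bessel's inequality. (The deficit equals ||v − Σ <v,e_j> e_j||^2, the squared distance from v to span{e_j}.)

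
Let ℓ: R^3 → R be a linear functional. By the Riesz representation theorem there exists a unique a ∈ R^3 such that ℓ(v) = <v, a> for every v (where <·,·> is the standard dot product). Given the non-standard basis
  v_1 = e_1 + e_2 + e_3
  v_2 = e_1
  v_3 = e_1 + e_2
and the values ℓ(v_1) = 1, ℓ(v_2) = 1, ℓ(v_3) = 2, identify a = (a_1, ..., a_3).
a = (1, 1, -1)

Write a = (a_1, ..., a_3) in the standard basis. For each basis vector v_i, ℓ(v_i) = <v_i, a> is a linear equation in the a_j's. Collect the n equations into a matrix system V a = ℓ, where row i of V is v_i (expressed in the standard basis). Since V is invertible (lower-triangular with 1s on the diagonal, up to permutation), solve by back-substitution:
  V =
[[1, 1, 1],
 [1, 0, 0],
 [1, 1, 0]]
  V a = (1, 1, 2)
Solving gives a = (1, 1, -1).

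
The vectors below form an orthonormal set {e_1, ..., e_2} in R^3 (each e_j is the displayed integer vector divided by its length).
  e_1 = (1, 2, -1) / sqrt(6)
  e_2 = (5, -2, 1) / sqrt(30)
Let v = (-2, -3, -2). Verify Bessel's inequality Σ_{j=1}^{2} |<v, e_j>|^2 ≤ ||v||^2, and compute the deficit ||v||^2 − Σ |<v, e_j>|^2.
Σ |<v, e_j>|^2 = 36/5; ||v||^2 = 17; deficit = 49/5

Write each e_j = u_j / sqrt(<u_j, u_j>) where u_j is the displayed integer vector. Then <v, e_j> = <v, u_j> / sqrt(<u_j, u_j>), so |<v, e_j>|^2 = <v, u_j>^2 / <u_j, u_j>.
Coefficients: <v, e_1> = -6/sqrt(6), <v, e_2> = -6/sqrt(30).
Square and sum: Σ |<v, e_j>|^2 = 36/5.
Compute ||v||^2 = v·v = 17.
Deficit = 17 − 36/5 = 49/5 ≥ 0, confirming Bessel's inequality. (The deficit equals ||v − Σ <v,e_j> e_j||^2, the squared distance from v to span{e_j}.)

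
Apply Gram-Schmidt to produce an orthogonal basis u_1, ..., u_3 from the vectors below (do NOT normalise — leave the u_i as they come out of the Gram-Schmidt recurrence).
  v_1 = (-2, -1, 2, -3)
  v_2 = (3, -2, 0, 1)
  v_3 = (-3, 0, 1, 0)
Orthogonal basis:
  u_1 = (-2, -1, 2, -3)
  u_2 = (20/9, -43/18, 7/9, -1/6)
  u_3 = (-193/203, -163/203, 15/29, 253/203)

Apply the Gram-Schmidt recurrence
  u_1 = v_1
  u_i = v_i − Σ_{j<i} ((v_i · u_j) / (u_j · u_j)) · u_j.

Step by step this gives:
  u_1 = (-2, -1, 2, -3)
  u_2 = (20/9, -43/18, 7/9, -1/6)
  u_3 = (-193/203, -163/203, 15/29, 253/203)

Orthogonality check:
  u_2 · u_1 = 0 (should be 0)
  u_3 · u_1 = 0 (should be 0)
  u_3 · u_2 = 0 (should be 0)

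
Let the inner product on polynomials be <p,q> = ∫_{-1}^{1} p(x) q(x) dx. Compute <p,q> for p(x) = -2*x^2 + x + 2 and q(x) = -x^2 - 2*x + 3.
<p,q> = 92/15

Expand the product: p(x)·q(x) = 2*x^4 + 3*x^3 - 10*x^2 - x + 6.
∫_{-1}^{1} of each monomial x^k gives [2/(k+1) if k even, 0 if k odd]. Integrating term-by-term (or equivalently evaluating the antiderivative F(x) = 2*x^5/5 + 3*x^4/4 - 10*x^3/3 - x^2/2 + 6*x at the endpoints):
  F(1) − F(−1) = 199/60 − (-169/60) = 92/15.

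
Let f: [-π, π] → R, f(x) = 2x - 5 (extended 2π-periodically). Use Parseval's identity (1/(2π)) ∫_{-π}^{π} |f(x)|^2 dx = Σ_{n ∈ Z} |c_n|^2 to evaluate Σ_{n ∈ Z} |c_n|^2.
Σ |c_n|^2 = 4π^2/3 + 25

Expand and integrate term by term over [-π, π]:
  ∫ (2x)^2 dx = 4·(2π^3/3); ∫ 2·2·(-5)·x dx = 0 (odd integrand); ∫ (-5)^2 dx = 25·2π.
So (1/(2π)) ∫_{-π}^{π} (2x - 5)^2 dx = 4π^2/3 + 25 = 4π^2/3 + 25.
Parseval ⇒ Σ |c_n|^2 = 4π^2/3 + 25.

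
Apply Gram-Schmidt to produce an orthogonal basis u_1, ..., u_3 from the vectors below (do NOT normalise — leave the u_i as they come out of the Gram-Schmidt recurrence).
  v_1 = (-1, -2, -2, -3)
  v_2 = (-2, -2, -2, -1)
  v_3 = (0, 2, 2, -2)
Orthogonal basis:
  u_1 = (-1, -2, -2, -3)
  u_2 = (-23/18, -5/9, -5/9, 7/6)
  u_3 = (-112/65, 14/13, 14/13, -56/65)

Apply the Gram-Schmidt recurrence
  u_1 = v_1
  u_i = v_i − Σ_{j<i} ((v_i · u_j) / (u_j · u_j)) · u_j.

Step by step this gives:
  u_1 = (-1, -2, -2, -3)
  u_2 = (-23/18, -5/9, -5/9, 7/6)
  u_3 = (-112/65, 14/13, 14/13, -56/65)

Orthogonality check:
  u_2 · u_1 = 0 (should be 0)
  u_3 · u_1 = 0 (should be 0)
  u_3 · u_2 = 0 (should be 0)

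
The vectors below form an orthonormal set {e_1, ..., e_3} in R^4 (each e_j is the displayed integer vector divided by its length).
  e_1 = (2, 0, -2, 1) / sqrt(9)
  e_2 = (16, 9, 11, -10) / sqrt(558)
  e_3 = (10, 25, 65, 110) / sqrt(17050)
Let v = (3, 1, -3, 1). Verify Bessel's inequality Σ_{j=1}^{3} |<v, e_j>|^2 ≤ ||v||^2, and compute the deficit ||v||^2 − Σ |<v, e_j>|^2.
Σ |<v, e_j>|^2 = 211/11; ||v||^2 = 20; deficit = 9/11

Write each e_j = u_j / sqrt(<u_j, u_j>) where u_j is the displayed integer vector. Then <v, e_j> = <v, u_j> / sqrt(<u_j, u_j>), so |<v, e_j>|^2 = <v, u_j>^2 / <u_j, u_j>.
Coefficients: <v, e_1> = 13/sqrt(9), <v, e_2> = 14/sqrt(558), <v, e_3> = -30/sqrt(17050).
Square and sum: Σ |<v, e_j>|^2 = 211/11.
Compute ||v||^2 = v·v = 20.
Deficit = 20 − 211/11 = 9/11 ≥ 0, confirming Bessel's inequality. (The deficit equals ||v − Σ <v,e_j> e_j||^2, the squared distance from v to span{e_j}.)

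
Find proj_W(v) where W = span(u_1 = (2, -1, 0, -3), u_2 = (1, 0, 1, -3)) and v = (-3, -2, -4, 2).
proj_W(v) = (-2/11, -1, -24/11, 39/11)

Set up U = [u_1 | ... | u_2] ∈ R^(4×2). The projector onto W = col(U) is P = U (U^T U)^(-1) U^T.
Compute U^T U =
  [14, 11]
  [11, 11],
and U^T v = (-10, -13).
Solve U^T U · c = U^T v for the coefficients: c = (1, -24/11). The projection is proj_W(v) = U c.
Check: (v - proj_W(v)) · u_1 = 0  (should be 0).
Check: (v - proj_W(v)) · u_2 = 0  (should be 0).
Result: proj_W(v) = (-2/11, -1, -24/11, 39/11).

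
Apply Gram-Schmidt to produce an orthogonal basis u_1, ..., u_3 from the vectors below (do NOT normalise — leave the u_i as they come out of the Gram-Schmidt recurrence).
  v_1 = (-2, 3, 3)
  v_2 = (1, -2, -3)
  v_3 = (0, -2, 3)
Orthogonal basis:
  u_1 = (-2, 3, 3)
  u_2 = (-6/11, 7/22, -15/22)
  u_3 = (-27/19, -27/19, 9/19)

Apply the Gram-Schmidt recurrence
  u_1 = v_1
  u_i = v_i − Σ_{j<i} ((v_i · u_j) / (u_j · u_j)) · u_j.

Step by step this gives:
  u_1 = (-2, 3, 3)
  u_2 = (-6/11, 7/22, -15/22)
  u_3 = (-27/19, -27/19, 9/19)

Orthogonality check:
  u_2 · u_1 = 0 (should be 0)
  u_3 · u_1 = 0 (should be 0)
  u_3 · u_2 = 0 (should be 0)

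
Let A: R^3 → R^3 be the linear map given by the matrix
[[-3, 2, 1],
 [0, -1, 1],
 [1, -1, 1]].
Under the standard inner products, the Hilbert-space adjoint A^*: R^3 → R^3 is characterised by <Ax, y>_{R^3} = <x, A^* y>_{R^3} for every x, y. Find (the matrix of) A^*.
A^* = A^T =
[[-3, 0, 1],
 [2, -1, -1],
 [1, 1, 1]]

For real matrices with standard dot products, the defining identity <Ax, y> = <x, A^* y> gives (Ax)^T y = x^T (A^*) y, i.e. x^T A^T y = x^T (A^*) y. Since this holds for all x, y, we must have A^* = A^T. Therefore
A^* =
[[-3, 0, 1],
 [2, -1, -1],
 [1, 1, 1]].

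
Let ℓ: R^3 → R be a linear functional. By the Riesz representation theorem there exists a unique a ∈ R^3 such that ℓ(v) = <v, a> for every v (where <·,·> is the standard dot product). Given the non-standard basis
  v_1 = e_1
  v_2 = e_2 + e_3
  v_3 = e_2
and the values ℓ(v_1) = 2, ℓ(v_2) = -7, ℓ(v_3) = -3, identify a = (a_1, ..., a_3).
a = (2, -3, -4)

Write a = (a_1, ..., a_3) in the standard basis. For each basis vector v_i, ℓ(v_i) = <v_i, a> is a linear equation in the a_j's. Collect the n equations into a matrix system V a = ℓ, where row i of V is v_i (expressed in the standard basis). Since V is invertible (lower-triangular with 1s on the diagonal, up to permutation), solve by back-substitution:
  V =
[[1, 0, 0],
 [0, 1, 1],
 [0, 1, 0]]
  V a = (2, -7, -3)
Solving gives a = (2, -3, -4).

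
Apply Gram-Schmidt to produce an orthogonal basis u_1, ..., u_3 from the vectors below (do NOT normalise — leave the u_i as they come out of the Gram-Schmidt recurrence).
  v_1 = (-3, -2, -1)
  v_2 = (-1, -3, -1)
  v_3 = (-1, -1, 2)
Orthogonal basis:
  u_1 = (-3, -2, -1)
  u_2 = (8/7, -11/7, -2/7)
  u_3 = (-17/54, -17/27, 119/54)

Apply the Gram-Schmidt recurrence
  u_1 = v_1
  u_i = v_i − Σ_{j<i} ((v_i · u_j) / (u_j · u_j)) · u_j.

Step by step this gives:
  u_1 = (-3, -2, -1)
  u_2 = (8/7, -11/7, -2/7)
  u_3 = (-17/54, -17/27, 119/54)

Orthogonality check:
  u_2 · u_1 = 0 (should be 0)
  u_3 · u_1 = 0 (should be 0)
  u_3 · u_2 = 0 (should be 0)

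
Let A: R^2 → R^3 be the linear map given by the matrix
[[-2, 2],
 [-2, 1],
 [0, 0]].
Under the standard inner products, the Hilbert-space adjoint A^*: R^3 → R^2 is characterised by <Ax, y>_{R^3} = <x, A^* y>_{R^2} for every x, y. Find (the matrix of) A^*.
A^* = A^T =
[[-2, -2, 0],
 [2, 1, 0]]

For real matrices with standard dot products, the defining identity <Ax, y> = <x, A^* y> gives (Ax)^T y = x^T (A^*) y, i.e. x^T A^T y = x^T (A^*) y. Since this holds for all x, y, we must have A^* = A^T. Therefore
A^* =
[[-2, -2, 0],
 [2, 1, 0]].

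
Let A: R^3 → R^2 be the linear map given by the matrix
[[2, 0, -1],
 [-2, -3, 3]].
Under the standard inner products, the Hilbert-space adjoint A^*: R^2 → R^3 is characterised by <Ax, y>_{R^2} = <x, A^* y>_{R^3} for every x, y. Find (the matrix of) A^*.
A^* = A^T =
[[2, -2],
 [0, -3],
 [-1, 3]]

For real matrices with standard dot products, the defining identity <Ax, y> = <x, A^* y> gives (Ax)^T y = x^T (A^*) y, i.e. x^T A^T y = x^T (A^*) y. Since this holds for all x, y, we must have A^* = A^T. Therefore
A^* =
[[2, -2],
 [0, -3],
 [-1, 3]].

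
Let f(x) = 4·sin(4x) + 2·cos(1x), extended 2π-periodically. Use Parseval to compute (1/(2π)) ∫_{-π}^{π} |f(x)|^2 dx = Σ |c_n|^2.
Σ |c_n|^2 = 10

Expand |f|^2 and use orthogonality of {sin(nx), cos(mx)} on [-π, π]:
  ∫_{-π}^{π} sin(nx)^2 dx = π, ∫ cos(mx)^2 dx = π, and cross terms integrate to 0.
So ∫_{-π}^{π} f(x)^2 dx = 4^2 · π + 2^2 · π = (16 + 4)π.
Divide by 2π: (16 + 4)/2 = 10.
By Parseval, this equals Σ |c_n|^2.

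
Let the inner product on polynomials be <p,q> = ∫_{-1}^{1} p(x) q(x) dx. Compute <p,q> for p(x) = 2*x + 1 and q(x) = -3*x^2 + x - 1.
<p,q> = -8/3

Expand the product: p(x)·q(x) = -6*x^3 - x^2 - x - 1.
∫_{-1}^{1} of each monomial x^k gives [2/(k+1) if k even, 0 if k odd]. Integrating term-by-term (or equivalently evaluating the antiderivative F(x) = -3*x^4/2 - x^3/3 - x^2/2 - x at the endpoints):
  F(1) − F(−1) = -10/3 − (-2/3) = -8/3.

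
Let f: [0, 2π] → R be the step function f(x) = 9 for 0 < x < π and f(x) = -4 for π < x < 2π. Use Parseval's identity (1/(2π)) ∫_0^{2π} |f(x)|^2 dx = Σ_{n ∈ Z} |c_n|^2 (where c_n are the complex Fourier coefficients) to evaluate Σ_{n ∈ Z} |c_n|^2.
Σ |c_n|^2 = 97/2

Parseval equates the L^2 energy of f (normalised by 1/(2π)) with the ℓ^2 sum of its Fourier coefficients: (1/(2π)) ∫_0^{2π} |f|^2 = Σ |c_n|^2.
Compute the left side: (1/(2π)) [∫_0^π 9^2 dx + ∫_π^{2π} (-4)^2 dx] = (1/(2π)) · (81π + 16π) = (81 + 16)/2 = 97/2.
So Σ_{n ∈ Z} |c_n|^2 = 97/2.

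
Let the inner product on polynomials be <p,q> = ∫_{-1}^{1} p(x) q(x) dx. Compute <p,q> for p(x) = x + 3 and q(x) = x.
<p,q> = 2/3

Expand the product: p(x)·q(x) = x^2 + 3*x.
∫_{-1}^{1} of each monomial x^k gives [2/(k+1) if k even, 0 if k odd]. Integrating term-by-term (or equivalently evaluating the antiderivative F(x) = x^3/3 + 3*x^2/2 at the endpoints):
  F(1) − F(−1) = 11/6 − (7/6) = 2/3.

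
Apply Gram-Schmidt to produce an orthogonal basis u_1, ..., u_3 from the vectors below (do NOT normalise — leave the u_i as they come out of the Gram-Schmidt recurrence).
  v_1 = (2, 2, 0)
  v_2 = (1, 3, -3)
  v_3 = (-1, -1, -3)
Orthogonal basis:
  u_1 = (2, 2, 0)
  u_2 = (-1, 1, -3)
  u_3 = (9/11, -9/11, -6/11)

Apply the Gram-Schmidt recurrence
  u_1 = v_1
  u_i = v_i − Σ_{j<i} ((v_i · u_j) / (u_j · u_j)) · u_j.

Step by step this gives:
  u_1 = (2, 2, 0)
  u_2 = (-1, 1, -3)
  u_3 = (9/11, -9/11, -6/11)

Orthogonality check:
  u_2 · u_1 = 0 (should be 0)
  u_3 · u_1 = 0 (should be 0)
  u_3 · u_2 = 0 (should be 0)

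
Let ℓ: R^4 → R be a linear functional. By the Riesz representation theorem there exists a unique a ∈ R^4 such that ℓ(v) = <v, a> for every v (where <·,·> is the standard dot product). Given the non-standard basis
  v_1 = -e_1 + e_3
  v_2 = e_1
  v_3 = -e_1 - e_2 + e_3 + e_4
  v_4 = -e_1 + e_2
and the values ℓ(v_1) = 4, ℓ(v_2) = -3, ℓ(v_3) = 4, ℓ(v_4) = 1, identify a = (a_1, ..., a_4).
a = (-3, -2, 1, -2)

Write a = (a_1, ..., a_4) in the standard basis. For each basis vector v_i, ℓ(v_i) = <v_i, a> is a linear equation in the a_j's. Collect the n equations into a matrix system V a = ℓ, where row i of V is v_i (expressed in the standard basis). Since V is invertible (lower-triangular with 1s on the diagonal, up to permutation), solve by back-substitution:
  V =
[[-1, 0, 1, 0],
 [1, 0, 0, 0],
 [-1, -1, 1, 1],
 [-1, 1, 0, 0]]
  V a = (4, -3, 4, 1)
Solving gives a = (-3, -2, 1, -2).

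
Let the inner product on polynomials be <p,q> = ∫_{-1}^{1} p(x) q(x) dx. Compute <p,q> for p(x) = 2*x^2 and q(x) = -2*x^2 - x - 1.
<p,q> = -44/15

Expand the product: p(x)·q(x) = -4*x^4 - 2*x^3 - 2*x^2.
∫_{-1}^{1} of each monomial x^k gives [2/(k+1) if k even, 0 if k odd]. Integrating term-by-term (or equivalently evaluating the antiderivative F(x) = -4*x^5/5 - x^4/2 - 2*x^3/3 at the endpoints):
  F(1) − F(−1) = -59/30 − (29/30) = -44/15.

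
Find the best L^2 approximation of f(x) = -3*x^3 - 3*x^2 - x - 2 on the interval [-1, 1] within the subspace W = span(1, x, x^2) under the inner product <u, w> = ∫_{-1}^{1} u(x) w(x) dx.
g(x) = -3*x^2 - 14*x/5 - 2

The best approximation g ∈ W is the orthogonal projection of f onto W. Writing g = a_0 + a_1 x + a_2 x^2, the coefficients solve the normal equations G · a = b where
  G_{ij} = <φ_i, φ_j> and b_i = <f, φ_i>, with φ_0 = 1, φ_1 = x, φ_2 = x^2.
G =
  [2, 0, 2/3]
  [0, 2/3, 0]
  [2/3, 0, 2/5],
b = (-6, -28/15, -38/15).
Solving gives a_0 = -2, a_1 = -14/5, a_2 = -3, so
  g(x) = -3*x^2 - 14*x/5 - 2.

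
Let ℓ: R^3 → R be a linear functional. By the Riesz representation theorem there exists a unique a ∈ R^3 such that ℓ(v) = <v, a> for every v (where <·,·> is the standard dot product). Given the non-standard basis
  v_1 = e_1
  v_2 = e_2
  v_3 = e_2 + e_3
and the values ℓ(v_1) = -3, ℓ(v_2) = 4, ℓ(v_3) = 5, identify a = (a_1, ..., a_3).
a = (-3, 4, 1)

Write a = (a_1, ..., a_3) in the standard basis. For each basis vector v_i, ℓ(v_i) = <v_i, a> is a linear equation in the a_j's. Collect the n equations into a matrix system V a = ℓ, where row i of V is v_i (expressed in the standard basis). Since V is invertible (lower-triangular with 1s on the diagonal, up to permutation), solve by back-substitution:
  V =
[[1, 0, 0],
 [0, 1, 0],
 [0, 1, 1]]
  V a = (-3, 4, 5)
Solving gives a = (-3, 4, 1).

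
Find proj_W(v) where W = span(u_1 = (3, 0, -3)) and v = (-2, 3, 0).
proj_W(v) = (-1, 0, 1)

Set up U = [u_1 | ... | u_1] ∈ R^(3×1). The projector onto W = col(U) is P = U (U^T U)^(-1) U^T.
Compute U^T U =
  [18],
and U^T v = (-6).
Solve U^T U · c = U^T v for the coefficients: c = (-1/3). The projection is proj_W(v) = U c.
Check: (v - proj_W(v)) · u_1 = 0  (should be 0).
Result: proj_W(v) = (-1, 0, 1).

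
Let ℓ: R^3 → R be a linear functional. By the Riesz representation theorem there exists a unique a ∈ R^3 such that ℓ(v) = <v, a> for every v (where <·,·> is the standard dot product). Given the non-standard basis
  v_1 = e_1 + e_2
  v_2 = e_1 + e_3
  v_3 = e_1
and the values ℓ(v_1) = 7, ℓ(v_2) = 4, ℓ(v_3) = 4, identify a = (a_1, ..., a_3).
a = (4, 3, 0)

Write a = (a_1, ..., a_3) in the standard basis. For each basis vector v_i, ℓ(v_i) = <v_i, a> is a linear equation in the a_j's. Collect the n equations into a matrix system V a = ℓ, where row i of V is v_i (expressed in the standard basis). Since V is invertible (lower-triangular with 1s on the diagonal, up to permutation), solve by back-substitution:
  V =
[[1, 1, 0],
 [1, 0, 1],
 [1, 0, 0]]
  V a = (7, 4, 4)
Solving gives a = (4, 3, 0).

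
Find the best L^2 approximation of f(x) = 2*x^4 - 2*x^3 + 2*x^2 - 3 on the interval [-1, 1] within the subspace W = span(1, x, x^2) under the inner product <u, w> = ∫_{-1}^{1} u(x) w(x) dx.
g(x) = 26*x^2/7 - 6*x/5 - 111/35

The best approximation g ∈ W is the orthogonal projection of f onto W. Writing g = a_0 + a_1 x + a_2 x^2, the coefficients solve the normal equations G · a = b where
  G_{ij} = <φ_i, φ_j> and b_i = <f, φ_i>, with φ_0 = 1, φ_1 = x, φ_2 = x^2.
G =
  [2, 0, 2/3]
  [0, 2/3, 0]
  [2/3, 0, 2/5],
b = (-58/15, -4/5, -22/35).
Solving gives a_0 = -111/35, a_1 = -6/5, a_2 = 26/7, so
  g(x) = 26*x^2/7 - 6*x/5 - 111/35.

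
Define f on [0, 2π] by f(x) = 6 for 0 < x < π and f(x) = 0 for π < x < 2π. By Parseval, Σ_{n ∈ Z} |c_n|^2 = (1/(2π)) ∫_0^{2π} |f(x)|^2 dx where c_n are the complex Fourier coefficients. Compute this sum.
Σ |c_n|^2 = 18

Parseval equates the L^2 energy of f (normalised by 1/(2π)) with the ℓ^2 sum of its Fourier coefficients: (1/(2π)) ∫_0^{2π} |f|^2 = Σ |c_n|^2.
Compute the left side: (1/(2π)) [∫_0^π 6^2 dx + ∫_π^{2π} 0^2 dx] = (1/(2π)) · (36π + 0π) = (36 + 0)/2 = 18.
So Σ_{n ∈ Z} |c_n|^2 = 18.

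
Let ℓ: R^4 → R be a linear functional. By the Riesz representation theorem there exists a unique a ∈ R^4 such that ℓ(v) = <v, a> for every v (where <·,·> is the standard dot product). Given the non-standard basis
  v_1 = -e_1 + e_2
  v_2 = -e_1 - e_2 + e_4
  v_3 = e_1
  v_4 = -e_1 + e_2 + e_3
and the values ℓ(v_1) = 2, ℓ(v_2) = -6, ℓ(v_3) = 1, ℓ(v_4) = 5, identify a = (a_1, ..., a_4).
a = (1, 3, 3, -2)

Write a = (a_1, ..., a_4) in the standard basis. For each basis vector v_i, ℓ(v_i) = <v_i, a> is a linear equation in the a_j's. Collect the n equations into a matrix system V a = ℓ, where row i of V is v_i (expressed in the standard basis). Since V is invertible (lower-triangular with 1s on the diagonal, up to permutation), solve by back-substitution:
  V =
[[-1, 1, 0, 0],
 [-1, -1, 0, 1],
 [1, 0, 0, 0],
 [-1, 1, 1, 0]]
  V a = (2, -6, 1, 5)
Solving gives a = (1, 3, 3, -2).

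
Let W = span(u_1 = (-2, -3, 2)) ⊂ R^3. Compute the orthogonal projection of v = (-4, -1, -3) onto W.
proj_W(v) = (-10/17, -15/17, 10/17)

Set up U = [u_1 | ... | u_1] ∈ R^(3×1). The projector onto W = col(U) is P = U (U^T U)^(-1) U^T.
Compute U^T U =
  [17],
and U^T v = (5).
Solve U^T U · c = U^T v for the coefficients: c = (5/17). The projection is proj_W(v) = U c.
Check: (v - proj_W(v)) · u_1 = 0  (should be 0).
Result: proj_W(v) = (-10/17, -15/17, 10/17).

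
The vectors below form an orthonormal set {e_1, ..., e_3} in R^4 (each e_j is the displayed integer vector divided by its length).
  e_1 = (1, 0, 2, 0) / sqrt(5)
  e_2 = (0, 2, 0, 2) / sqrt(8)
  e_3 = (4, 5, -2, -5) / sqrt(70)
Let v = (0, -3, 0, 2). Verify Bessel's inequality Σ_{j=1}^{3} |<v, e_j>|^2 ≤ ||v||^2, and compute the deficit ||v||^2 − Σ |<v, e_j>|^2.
Σ |<v, e_j>|^2 = 66/7; ||v||^2 = 13; deficit = 25/7

Write each e_j = u_j / sqrt(<u_j, u_j>) where u_j is the displayed integer vector. Then <v, e_j> = <v, u_j> / sqrt(<u_j, u_j>), so |<v, e_j>|^2 = <v, u_j>^2 / <u_j, u_j>.
Coefficients: <v, e_1> = 0/sqrt(5), <v, e_2> = -2/sqrt(8), <v, e_3> = -25/sqrt(70).
Square and sum: Σ |<v, e_j>|^2 = 66/7.
Compute ||v||^2 = v·v = 13.
Deficit = 13 − 66/7 = 25/7 ≥ 0, confirming Bessel's inequality. (The deficit equals ||v − Σ <v,e_j> e_j||^2, the squared distance from v to span{e_j}.)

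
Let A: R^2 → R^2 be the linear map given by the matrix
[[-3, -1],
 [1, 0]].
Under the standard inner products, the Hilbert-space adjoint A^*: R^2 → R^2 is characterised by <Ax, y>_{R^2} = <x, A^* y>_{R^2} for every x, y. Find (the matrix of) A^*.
A^* = A^T =
[[-3, 1],
 [-1, 0]]

For real matrices with standard dot products, the defining identity <Ax, y> = <x, A^* y> gives (Ax)^T y = x^T (A^*) y, i.e. x^T A^T y = x^T (A^*) y. Since this holds for all x, y, we must have A^* = A^T. Therefore
A^* =
[[-3, 1],
 [-1, 0]].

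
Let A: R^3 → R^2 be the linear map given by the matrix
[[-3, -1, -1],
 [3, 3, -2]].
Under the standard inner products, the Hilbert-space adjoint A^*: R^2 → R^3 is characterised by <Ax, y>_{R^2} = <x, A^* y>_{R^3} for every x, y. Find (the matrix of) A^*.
A^* = A^T =
[[-3, 3],
 [-1, 3],
 [-1, -2]]

For real matrices with standard dot products, the defining identity <Ax, y> = <x, A^* y> gives (Ax)^T y = x^T (A^*) y, i.e. x^T A^T y = x^T (A^*) y. Since this holds for all x, y, we must have A^* = A^T. Therefore
A^* =
[[-3, 3],
 [-1, 3],
 [-1, -2]].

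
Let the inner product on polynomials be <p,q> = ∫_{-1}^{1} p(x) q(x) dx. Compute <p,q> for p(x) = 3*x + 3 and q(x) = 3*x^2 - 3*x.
<p,q> = 0

Expand the product: p(x)·q(x) = 9*x^3 - 9*x.
∫_{-1}^{1} of each monomial x^k gives [2/(k+1) if k even, 0 if k odd]. Integrating term-by-term (or equivalently evaluating the antiderivative F(x) = 9*x^4/4 - 9*x^2/2 at the endpoints):
  F(1) − F(−1) = -9/4 − (-9/4) = 0.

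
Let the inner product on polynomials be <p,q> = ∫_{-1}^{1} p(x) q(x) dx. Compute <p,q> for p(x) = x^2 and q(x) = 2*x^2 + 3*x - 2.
<p,q> = -8/15

Expand the product: p(x)·q(x) = 2*x^4 + 3*x^3 - 2*x^2.
∫_{-1}^{1} of each monomial x^k gives [2/(k+1) if k even, 0 if k odd]. Integrating term-by-term (or equivalently evaluating the antiderivative F(x) = 2*x^5/5 + 3*x^4/4 - 2*x^3/3 at the endpoints):
  F(1) − F(−1) = 29/60 − (61/60) = -8/15.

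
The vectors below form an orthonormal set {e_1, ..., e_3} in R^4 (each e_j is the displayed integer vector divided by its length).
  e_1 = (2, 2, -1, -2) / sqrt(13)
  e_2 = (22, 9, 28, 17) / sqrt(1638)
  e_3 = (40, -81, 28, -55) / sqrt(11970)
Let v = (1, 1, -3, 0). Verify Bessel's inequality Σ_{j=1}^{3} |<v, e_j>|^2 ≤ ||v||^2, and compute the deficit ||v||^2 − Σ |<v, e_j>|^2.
Σ |<v, e_j>|^2 = 129/19; ||v||^2 = 11; deficit = 80/19

Write each e_j = u_j / sqrt(<u_j, u_j>) where u_j is the displayed integer vector. Then <v, e_j> = <v, u_j> / sqrt(<u_j, u_j>), so |<v, e_j>|^2 = <v, u_j>^2 / <u_j, u_j>.
Coefficients: <v, e_1> = 7/sqrt(13), <v, e_2> = -53/sqrt(1638), <v, e_3> = -125/sqrt(11970).
Square and sum: Σ |<v, e_j>|^2 = 129/19.
Compute ||v||^2 = v·v = 11.
Deficit = 11 − 129/19 = 80/19 ≥ 0, confirming Bessel's inequality. (The deficit equals ||v − Σ <v,e_j> e_j||^2, the squared distance from v to span{e_j}.)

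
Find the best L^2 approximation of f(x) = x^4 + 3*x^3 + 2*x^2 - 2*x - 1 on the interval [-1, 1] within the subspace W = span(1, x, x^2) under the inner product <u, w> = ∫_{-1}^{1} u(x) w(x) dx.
g(x) = 20*x^2/7 - x/5 - 38/35

The best approximation g ∈ W is the orthogonal projection of f onto W. Writing g = a_0 + a_1 x + a_2 x^2, the coefficients solve the normal equations G · a = b where
  G_{ij} = <φ_i, φ_j> and b_i = <f, φ_i>, with φ_0 = 1, φ_1 = x, φ_2 = x^2.
G =
  [2, 0, 2/3]
  [0, 2/3, 0]
  [2/3, 0, 2/5],
b = (-4/15, -2/15, 44/105).
Solving gives a_0 = -38/35, a_1 = -1/5, a_2 = 20/7, so
  g(x) = 20*x^2/7 - x/5 - 38/35.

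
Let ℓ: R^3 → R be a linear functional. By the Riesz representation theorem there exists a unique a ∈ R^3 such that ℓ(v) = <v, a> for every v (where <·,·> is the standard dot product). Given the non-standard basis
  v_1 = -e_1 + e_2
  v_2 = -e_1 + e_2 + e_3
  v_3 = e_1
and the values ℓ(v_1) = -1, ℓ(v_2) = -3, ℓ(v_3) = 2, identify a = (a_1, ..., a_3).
a = (2, 1, -2)

Write a = (a_1, ..., a_3) in the standard basis. For each basis vector v_i, ℓ(v_i) = <v_i, a> is a linear equation in the a_j's. Collect the n equations into a matrix system V a = ℓ, where row i of V is v_i (expressed in the standard basis). Since V is invertible (lower-triangular with 1s on the diagonal, up to permutation), solve by back-substitution:
  V =
[[-1, 1, 0],
 [-1, 1, 1],
 [1, 0, 0]]
  V a = (-1, -3, 2)
Solving gives a = (2, 1, -2).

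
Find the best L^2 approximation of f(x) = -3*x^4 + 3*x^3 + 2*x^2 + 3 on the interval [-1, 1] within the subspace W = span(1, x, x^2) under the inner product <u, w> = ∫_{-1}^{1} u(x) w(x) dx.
g(x) = -4*x^2/7 + 9*x/5 + 114/35

The best approximation g ∈ W is the orthogonal projection of f onto W. Writing g = a_0 + a_1 x + a_2 x^2, the coefficients solve the normal equations G · a = b where
  G_{ij} = <φ_i, φ_j> and b_i = <f, φ_i>, with φ_0 = 1, φ_1 = x, φ_2 = x^2.
G =
  [2, 0, 2/3]
  [0, 2/3, 0]
  [2/3, 0, 2/5],
b = (92/15, 6/5, 68/35).
Solving gives a_0 = 114/35, a_1 = 9/5, a_2 = -4/7, so
  g(x) = -4*x^2/7 + 9*x/5 + 114/35.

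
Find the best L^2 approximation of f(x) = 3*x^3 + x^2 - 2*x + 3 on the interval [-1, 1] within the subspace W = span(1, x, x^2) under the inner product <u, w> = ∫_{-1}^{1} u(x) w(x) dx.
g(x) = x^2 - x/5 + 3

The best approximation g ∈ W is the orthogonal projection of f onto W. Writing g = a_0 + a_1 x + a_2 x^2, the coefficients solve the normal equations G · a = b where
  G_{ij} = <φ_i, φ_j> and b_i = <f, φ_i>, with φ_0 = 1, φ_1 = x, φ_2 = x^2.
G =
  [2, 0, 2/3]
  [0, 2/3, 0]
  [2/3, 0, 2/5],
b = (20/3, -2/15, 12/5).
Solving gives a_0 = 3, a_1 = -1/5, a_2 = 1, so
  g(x) = x^2 - x/5 + 3.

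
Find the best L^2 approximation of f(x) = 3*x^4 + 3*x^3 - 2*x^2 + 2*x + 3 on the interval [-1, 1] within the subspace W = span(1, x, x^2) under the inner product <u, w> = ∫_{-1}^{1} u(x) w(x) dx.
g(x) = 4*x^2/7 + 19*x/5 + 96/35

The best approximation g ∈ W is the orthogonal projection of f onto W. Writing g = a_0 + a_1 x + a_2 x^2, the coefficients solve the normal equations G · a = b where
  G_{ij} = <φ_i, φ_j> and b_i = <f, φ_i>, with φ_0 = 1, φ_1 = x, φ_2 = x^2.
G =
  [2, 0, 2/3]
  [0, 2/3, 0]
  [2/3, 0, 2/5],
b = (88/15, 38/15, 72/35).
Solving gives a_0 = 96/35, a_1 = 19/5, a_2 = 4/7, so
  g(x) = 4*x^2/7 + 19*x/5 + 96/35.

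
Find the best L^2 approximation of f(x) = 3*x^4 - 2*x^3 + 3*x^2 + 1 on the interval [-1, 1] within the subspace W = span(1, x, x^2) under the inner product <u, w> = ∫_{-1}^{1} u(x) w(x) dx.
g(x) = 39*x^2/7 - 6*x/5 + 26/35

The best approximation g ∈ W is the orthogonal projection of f onto W. Writing g = a_0 + a_1 x + a_2 x^2, the coefficients solve the normal equations G · a = b where
  G_{ij} = <φ_i, φ_j> and b_i = <f, φ_i>, with φ_0 = 1, φ_1 = x, φ_2 = x^2.
G =
  [2, 0, 2/3]
  [0, 2/3, 0]
  [2/3, 0, 2/5],
b = (26/5, -4/5, 286/105).
Solving gives a_0 = 26/35, a_1 = -6/5, a_2 = 39/7, so
  g(x) = 39*x^2/7 - 6*x/5 + 26/35.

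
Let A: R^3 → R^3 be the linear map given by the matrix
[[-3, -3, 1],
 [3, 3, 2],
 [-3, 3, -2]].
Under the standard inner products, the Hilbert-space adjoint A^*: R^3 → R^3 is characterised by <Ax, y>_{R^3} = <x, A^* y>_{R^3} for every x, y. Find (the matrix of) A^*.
A^* = A^T =
[[-3, 3, -3],
 [-3, 3, 3],
 [1, 2, -2]]

For real matrices with standard dot products, the defining identity <Ax, y> = <x, A^* y> gives (Ax)^T y = x^T (A^*) y, i.e. x^T A^T y = x^T (A^*) y. Since this holds for all x, y, we must have A^* = A^T. Therefore
A^* =
[[-3, 3, -3],
 [-3, 3, 3],
 [1, 2, -2]].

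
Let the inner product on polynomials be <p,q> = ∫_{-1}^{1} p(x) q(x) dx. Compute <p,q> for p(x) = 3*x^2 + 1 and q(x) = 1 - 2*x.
<p,q> = 4

Expand the product: p(x)·q(x) = -6*x^3 + 3*x^2 - 2*x + 1.
∫_{-1}^{1} of each monomial x^k gives [2/(k+1) if k even, 0 if k odd]. Integrating term-by-term (or equivalently evaluating the antiderivative F(x) = -3*x^4/2 + x^3 - x^2 + x at the endpoints):
  F(1) − F(−1) = -1/2 − (-9/2) = 4.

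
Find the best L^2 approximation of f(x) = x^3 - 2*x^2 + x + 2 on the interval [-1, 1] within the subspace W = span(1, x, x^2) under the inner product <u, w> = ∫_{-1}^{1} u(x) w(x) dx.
g(x) = -2*x^2 + 8*x/5 + 2

The best approximation g ∈ W is the orthogonal projection of f onto W. Writing g = a_0 + a_1 x + a_2 x^2, the coefficients solve the normal equations G · a = b where
  G_{ij} = <φ_i, φ_j> and b_i = <f, φ_i>, with φ_0 = 1, φ_1 = x, φ_2 = x^2.
G =
  [2, 0, 2/3]
  [0, 2/3, 0]
  [2/3, 0, 2/5],
b = (8/3, 16/15, 8/15).
Solving gives a_0 = 2, a_1 = 8/5, a_2 = -2, so
  g(x) = -2*x^2 + 8*x/5 + 2.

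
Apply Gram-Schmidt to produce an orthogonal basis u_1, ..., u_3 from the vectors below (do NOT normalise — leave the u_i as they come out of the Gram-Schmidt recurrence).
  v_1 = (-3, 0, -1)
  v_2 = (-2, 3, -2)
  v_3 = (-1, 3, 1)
Orthogonal basis:
  u_1 = (-3, 0, -1)
  u_2 = (2/5, 3, -6/5)
  u_3 = (-36/53, 48/53, 108/53)

Apply the Gram-Schmidt recurrence
  u_1 = v_1
  u_i = v_i − Σ_{j<i} ((v_i · u_j) / (u_j · u_j)) · u_j.

Step by step this gives:
  u_1 = (-3, 0, -1)
  u_2 = (2/5, 3, -6/5)
  u_3 = (-36/53, 48/53, 108/53)

Orthogonality check:
  u_2 · u_1 = 0 (should be 0)
  u_3 · u_1 = 0 (should be 0)
  u_3 · u_2 = 0 (should be 0)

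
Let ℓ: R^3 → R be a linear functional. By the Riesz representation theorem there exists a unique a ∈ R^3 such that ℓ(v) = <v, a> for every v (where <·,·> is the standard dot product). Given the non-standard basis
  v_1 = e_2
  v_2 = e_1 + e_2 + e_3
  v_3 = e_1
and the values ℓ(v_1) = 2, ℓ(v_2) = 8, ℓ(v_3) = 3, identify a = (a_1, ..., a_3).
a = (3, 2, 3)

Write a = (a_1, ..., a_3) in the standard basis. For each basis vector v_i, ℓ(v_i) = <v_i, a> is a linear equation in the a_j's. Collect the n equations into a matrix system V a = ℓ, where row i of V is v_i (expressed in the standard basis). Since V is invertible (lower-triangular with 1s on the diagonal, up to permutation), solve by back-substitution:
  V =
[[0, 1, 0],
 [1, 1, 1],
 [1, 0, 0]]
  V a = (2, 8, 3)
Solving gives a = (3, 2, 3).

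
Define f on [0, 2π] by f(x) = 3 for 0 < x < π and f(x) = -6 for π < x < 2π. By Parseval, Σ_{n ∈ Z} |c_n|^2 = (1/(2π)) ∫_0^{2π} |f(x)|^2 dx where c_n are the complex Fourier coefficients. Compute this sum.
Σ |c_n|^2 = 45/2

Parseval equates the L^2 energy of f (normalised by 1/(2π)) with the ℓ^2 sum of its Fourier coefficients: (1/(2π)) ∫_0^{2π} |f|^2 = Σ |c_n|^2.
Compute the left side: (1/(2π)) [∫_0^π 3^2 dx + ∫_π^{2π} (-6)^2 dx] = (1/(2π)) · (9π + 36π) = (9 + 36)/2 = 45/2.
So Σ_{n ∈ Z} |c_n|^2 = 45/2.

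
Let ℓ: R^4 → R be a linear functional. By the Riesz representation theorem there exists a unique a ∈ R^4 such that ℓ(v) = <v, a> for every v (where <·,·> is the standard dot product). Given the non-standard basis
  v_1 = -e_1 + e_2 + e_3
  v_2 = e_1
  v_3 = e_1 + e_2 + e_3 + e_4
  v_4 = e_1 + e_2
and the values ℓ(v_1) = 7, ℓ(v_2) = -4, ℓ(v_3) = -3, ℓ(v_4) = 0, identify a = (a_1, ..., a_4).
a = (-4, 4, -1, -2)

Write a = (a_1, ..., a_4) in the standard basis. For each basis vector v_i, ℓ(v_i) = <v_i, a> is a linear equation in the a_j's. Collect the n equations into a matrix system V a = ℓ, where row i of V is v_i (expressed in the standard basis). Since V is invertible (lower-triangular with 1s on the diagonal, up to permutation), solve by back-substitution:
  V =
[[-1, 1, 1, 0],
 [1, 0, 0, 0],
 [1, 1, 1, 1],
 [1, 1, 0, 0]]
  V a = (7, -4, -3, 0)
Solving gives a = (-4, 4, -1, -2).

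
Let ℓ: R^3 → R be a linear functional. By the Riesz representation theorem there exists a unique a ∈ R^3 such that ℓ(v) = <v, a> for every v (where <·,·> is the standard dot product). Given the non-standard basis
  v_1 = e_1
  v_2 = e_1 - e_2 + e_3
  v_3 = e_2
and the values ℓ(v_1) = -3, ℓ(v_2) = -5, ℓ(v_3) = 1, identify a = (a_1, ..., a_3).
a = (-3, 1, -1)

Write a = (a_1, ..., a_3) in the standard basis. For each basis vector v_i, ℓ(v_i) = <v_i, a> is a linear equation in the a_j's. Collect the n equations into a matrix system V a = ℓ, where row i of V is v_i (expressed in the standard basis). Since V is invertible (lower-triangular with 1s on the diagonal, up to permutation), solve by back-substitution:
  V =
[[1, 0, 0],
 [1, -1, 1],
 [0, 1, 0]]
  V a = (-3, -5, 1)
Solving gives a = (-3, 1, -1).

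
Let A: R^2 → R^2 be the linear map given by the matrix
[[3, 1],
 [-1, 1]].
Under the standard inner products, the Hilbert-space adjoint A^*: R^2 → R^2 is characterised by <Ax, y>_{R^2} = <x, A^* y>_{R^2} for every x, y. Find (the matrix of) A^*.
A^* = A^T =
[[3, -1],
 [1, 1]]

For real matrices with standard dot products, the defining identity <Ax, y> = <x, A^* y> gives (Ax)^T y = x^T (A^*) y, i.e. x^T A^T y = x^T (A^*) y. Since this holds for all x, y, we must have A^* = A^T. Therefore
A^* =
[[3, -1],
 [1, 1]].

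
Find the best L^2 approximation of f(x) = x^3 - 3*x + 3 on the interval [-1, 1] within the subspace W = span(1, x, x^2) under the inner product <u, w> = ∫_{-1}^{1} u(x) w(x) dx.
g(x) = 3 - 12*x/5

The best approximation g ∈ W is the orthogonal projection of f onto W. Writing g = a_0 + a_1 x + a_2 x^2, the coefficients solve the normal equations G · a = b where
  G_{ij} = <φ_i, φ_j> and b_i = <f, φ_i>, with φ_0 = 1, φ_1 = x, φ_2 = x^2.
G =
  [2, 0, 2/3]
  [0, 2/3, 0]
  [2/3, 0, 2/5],
b = (6, -8/5, 2).
Solving gives a_0 = 3, a_1 = -12/5, a_2 = 0, so
  g(x) = 3 - 12*x/5.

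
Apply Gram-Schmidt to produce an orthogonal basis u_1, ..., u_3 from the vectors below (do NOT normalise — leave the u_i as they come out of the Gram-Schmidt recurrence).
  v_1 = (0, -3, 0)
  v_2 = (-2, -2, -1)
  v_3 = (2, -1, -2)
Orthogonal basis:
  u_1 = (0, -3, 0)
  u_2 = (-2, 0, -1)
  u_3 = (6/5, 0, -12/5)

Apply the Gram-Schmidt recurrence
  u_1 = v_1
  u_i = v_i − Σ_{j<i} ((v_i · u_j) / (u_j · u_j)) · u_j.

Step by step this gives:
  u_1 = (0, -3, 0)
  u_2 = (-2, 0, -1)
  u_3 = (6/5, 0, -12/5)

Orthogonality check:
  u_2 · u_1 = 0 (should be 0)
  u_3 · u_1 = 0 (should be 0)
  u_3 · u_2 = 0 (should be 0)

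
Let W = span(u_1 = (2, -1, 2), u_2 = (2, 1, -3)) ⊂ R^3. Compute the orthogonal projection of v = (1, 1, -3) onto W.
proj_W(v) = (118/117, 127/117, -347/117)

Set up U = [u_1 | ... | u_2] ∈ R^(3×2). The projector onto W = col(U) is P = U (U^T U)^(-1) U^T.
Compute U^T U =
  [9, -3]
  [-3, 14],
and U^T v = (-5, 12).
Solve U^T U · c = U^T v for the coefficients: c = (-34/117, 31/39). The projection is proj_W(v) = U c.
Check: (v - proj_W(v)) · u_1 = 0  (should be 0).
Check: (v - proj_W(v)) · u_2 = 0  (should be 0).
Result: proj_W(v) = (118/117, 127/117, -347/117).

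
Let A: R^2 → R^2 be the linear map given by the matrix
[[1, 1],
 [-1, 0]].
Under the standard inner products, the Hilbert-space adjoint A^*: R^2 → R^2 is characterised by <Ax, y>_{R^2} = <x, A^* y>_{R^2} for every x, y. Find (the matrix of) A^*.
A^* = A^T =
[[1, -1],
 [1, 0]]

For real matrices with standard dot products, the defining identity <Ax, y> = <x, A^* y> gives (Ax)^T y = x^T (A^*) y, i.e. x^T A^T y = x^T (A^*) y. Since this holds for all x, y, we must have A^* = A^T. Therefore
A^* =
[[1, -1],
 [1, 0]].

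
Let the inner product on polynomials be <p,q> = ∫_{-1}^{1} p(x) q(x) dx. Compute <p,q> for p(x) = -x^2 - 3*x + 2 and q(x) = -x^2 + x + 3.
<p,q> = 106/15

Expand the product: p(x)·q(x) = x^4 + 2*x^3 - 8*x^2 - 7*x + 6.
∫_{-1}^{1} of each monomial x^k gives [2/(k+1) if k even, 0 if k odd]. Integrating term-by-term (or equivalently evaluating the antiderivative F(x) = x^5/5 + x^4/2 - 8*x^3/3 - 7*x^2/2 + 6*x at the endpoints):
  F(1) − F(−1) = 8/15 − (-98/15) = 106/15.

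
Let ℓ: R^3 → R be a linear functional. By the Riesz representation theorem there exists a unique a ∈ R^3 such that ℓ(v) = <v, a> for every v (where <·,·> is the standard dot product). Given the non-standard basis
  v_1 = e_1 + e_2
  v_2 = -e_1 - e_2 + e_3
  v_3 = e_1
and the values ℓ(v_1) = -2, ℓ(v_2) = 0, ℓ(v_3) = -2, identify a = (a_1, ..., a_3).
a = (-2, 0, -2)

Write a = (a_1, ..., a_3) in the standard basis. For each basis vector v_i, ℓ(v_i) = <v_i, a> is a linear equation in the a_j's. Collect the n equations into a matrix system V a = ℓ, where row i of V is v_i (expressed in the standard basis). Since V is invertible (lower-triangular with 1s on the diagonal, up to permutation), solve by back-substitution:
  V =
[[1, 1, 0],
 [-1, -1, 1],
 [1, 0, 0]]
  V a = (-2, 0, -2)
Solving gives a = (-2, 0, -2).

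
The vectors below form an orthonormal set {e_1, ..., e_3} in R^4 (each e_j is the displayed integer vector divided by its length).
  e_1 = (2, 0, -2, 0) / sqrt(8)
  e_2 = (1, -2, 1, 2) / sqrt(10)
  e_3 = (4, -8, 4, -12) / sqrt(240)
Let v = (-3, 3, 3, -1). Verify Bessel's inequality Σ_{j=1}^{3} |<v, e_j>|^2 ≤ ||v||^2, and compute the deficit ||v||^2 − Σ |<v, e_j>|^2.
Σ |<v, e_j>|^2 = 25; ||v||^2 = 28; deficit = 3

Write each e_j = u_j / sqrt(<u_j, u_j>) where u_j is the displayed integer vector. Then <v, e_j> = <v, u_j> / sqrt(<u_j, u_j>), so |<v, e_j>|^2 = <v, u_j>^2 / <u_j, u_j>.
Coefficients: <v, e_1> = -12/sqrt(8), <v, e_2> = -8/sqrt(10), <v, e_3> = -12/sqrt(240).
Square and sum: Σ |<v, e_j>|^2 = 25.
Compute ||v||^2 = v·v = 28.
Deficit = 28 − 25 = 3 ≥ 0, confirming Bessel's inequality. (The deficit equals ||v − Σ <v,e_j> e_j||^2, the squared distance from v to span{e_j}.)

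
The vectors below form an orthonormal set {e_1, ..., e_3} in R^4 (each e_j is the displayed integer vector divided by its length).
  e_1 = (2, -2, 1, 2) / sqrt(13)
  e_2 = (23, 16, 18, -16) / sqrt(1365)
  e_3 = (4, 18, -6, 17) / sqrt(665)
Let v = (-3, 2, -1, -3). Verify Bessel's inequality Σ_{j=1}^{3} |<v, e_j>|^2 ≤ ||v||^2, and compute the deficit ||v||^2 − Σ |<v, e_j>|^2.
Σ |<v, e_j>|^2 = 1307/57; ||v||^2 = 23; deficit = 4/57

Write each e_j = u_j / sqrt(<u_j, u_j>) where u_j is the displayed integer vector. Then <v, e_j> = <v, u_j> / sqrt(<u_j, u_j>), so |<v, e_j>|^2 = <v, u_j>^2 / <u_j, u_j>.
Coefficients: <v, e_1> = -17/sqrt(13), <v, e_2> = -7/sqrt(1365), <v, e_3> = -21/sqrt(665).
Square and sum: Σ |<v, e_j>|^2 = 1307/57.
Compute ||v||^2 = v·v = 23.
Deficit = 23 − 1307/57 = 4/57 ≥ 0, confirming Bessel's inequality. (The deficit equals ||v − Σ <v,e_j> e_j||^2, the squared distance from v to span{e_j}.)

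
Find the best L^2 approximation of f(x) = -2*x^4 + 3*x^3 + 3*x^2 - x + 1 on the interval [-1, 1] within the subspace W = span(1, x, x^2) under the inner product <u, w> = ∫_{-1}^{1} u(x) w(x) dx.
g(x) = 9*x^2/7 + 4*x/5 + 41/35

The best approximation g ∈ W is the orthogonal projection of f onto W. Writing g = a_0 + a_1 x + a_2 x^2, the coefficients solve the normal equations G · a = b where
  G_{ij} = <φ_i, φ_j> and b_i = <f, φ_i>, with φ_0 = 1, φ_1 = x, φ_2 = x^2.
G =
  [2, 0, 2/3]
  [0, 2/3, 0]
  [2/3, 0, 2/5],
b = (16/5, 8/15, 136/105).
Solving gives a_0 = 41/35, a_1 = 4/5, a_2 = 9/7, so
  g(x) = 9*x^2/7 + 4*x/5 + 41/35.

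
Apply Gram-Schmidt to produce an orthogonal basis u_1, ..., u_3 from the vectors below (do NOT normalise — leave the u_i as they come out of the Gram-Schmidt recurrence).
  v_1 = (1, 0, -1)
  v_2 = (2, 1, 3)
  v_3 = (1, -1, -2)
Orthogonal basis:
  u_1 = (1, 0, -1)
  u_2 = (5/2, 1, 5/2)
  u_3 = (4/27, -20/27, 4/27)

Apply the Gram-Schmidt recurrence
  u_1 = v_1
  u_i = v_i − Σ_{j<i} ((v_i · u_j) / (u_j · u_j)) · u_j.

Step by step this gives:
  u_1 = (1, 0, -1)
  u_2 = (5/2, 1, 5/2)
  u_3 = (4/27, -20/27, 4/27)

Orthogonality check:
  u_2 · u_1 = 0 (should be 0)
  u_3 · u_1 = 0 (should be 0)
  u_3 · u_2 = 0 (should be 0)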